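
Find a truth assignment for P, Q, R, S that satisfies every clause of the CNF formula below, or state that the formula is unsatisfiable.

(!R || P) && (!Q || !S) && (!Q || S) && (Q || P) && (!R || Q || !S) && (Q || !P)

UNSATISFIABLE

Try R = false.
Try Q = false.
From the singleton clause (P), P = true.
Now (!P) is unsatisfied and unit — conflict.
That branch fails; take Q = true instead.
From the singleton clause (!S), S = false.
Now (S) is unsatisfied and unit — conflict.
Both values of Q lead to a conflict.
That branch fails; take R = true instead.
From the singleton clause (P), P = true.
From the singleton clause (Q), Q = true.
From the singleton clause (!S), S = false.
Now (S) is unsatisfied and unit — conflict.
Both values of R lead to a conflict.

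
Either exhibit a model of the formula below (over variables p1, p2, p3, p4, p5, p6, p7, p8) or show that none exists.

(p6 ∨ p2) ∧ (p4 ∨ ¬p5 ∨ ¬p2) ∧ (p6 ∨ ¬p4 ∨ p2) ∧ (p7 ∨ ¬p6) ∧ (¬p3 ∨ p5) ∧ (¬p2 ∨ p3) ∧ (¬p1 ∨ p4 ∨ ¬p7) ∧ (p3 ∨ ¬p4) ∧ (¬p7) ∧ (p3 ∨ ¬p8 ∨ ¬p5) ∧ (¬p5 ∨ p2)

From the singleton clause (¬p7), p7 = False.
From the singleton clause (¬p6), p6 = False.
From the singleton clause (p2), p2 = True.
From the singleton clause (p3), p3 = True.
From the singleton clause (p5), p5 = True.
From the singleton clause (p4), p4 = True.
No clause remains; p1, p8 are free.

p1 ↦ True, p2 ↦ True, p3 ↦ True, p4 ↦ True, p5 ↦ True, p6 ↦ False, p7 ↦ False, p8 ↦ False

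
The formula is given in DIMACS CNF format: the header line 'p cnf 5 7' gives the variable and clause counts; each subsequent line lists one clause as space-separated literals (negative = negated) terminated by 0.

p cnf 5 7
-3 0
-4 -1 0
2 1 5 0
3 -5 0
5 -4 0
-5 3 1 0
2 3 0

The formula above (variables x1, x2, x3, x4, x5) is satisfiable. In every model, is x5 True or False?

Suppose x5 = True.
The clause (¬x3) is unit, so x3 = False.
That conflicts with the unit clause (x3).
So every satisfying assignment has x5 = False.

False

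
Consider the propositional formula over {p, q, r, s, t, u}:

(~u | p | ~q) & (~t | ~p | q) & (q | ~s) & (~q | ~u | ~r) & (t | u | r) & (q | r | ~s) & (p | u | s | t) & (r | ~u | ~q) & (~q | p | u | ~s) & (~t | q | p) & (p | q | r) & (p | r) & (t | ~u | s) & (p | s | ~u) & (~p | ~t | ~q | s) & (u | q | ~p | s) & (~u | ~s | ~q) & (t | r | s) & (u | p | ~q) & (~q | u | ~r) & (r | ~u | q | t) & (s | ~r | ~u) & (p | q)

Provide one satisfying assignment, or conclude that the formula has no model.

p: 1,  q: 1,  r: 0,  s: 1,  t: 1,  u: 0

Try q = 1.
Try u = 0.
Unit clause (p) forces p = 1.
Unit clause (~r) forces r = 0.
Unit clause (t) forces t = 1.
Unit clause (s) forces s = 1.
All clauses are satisfied.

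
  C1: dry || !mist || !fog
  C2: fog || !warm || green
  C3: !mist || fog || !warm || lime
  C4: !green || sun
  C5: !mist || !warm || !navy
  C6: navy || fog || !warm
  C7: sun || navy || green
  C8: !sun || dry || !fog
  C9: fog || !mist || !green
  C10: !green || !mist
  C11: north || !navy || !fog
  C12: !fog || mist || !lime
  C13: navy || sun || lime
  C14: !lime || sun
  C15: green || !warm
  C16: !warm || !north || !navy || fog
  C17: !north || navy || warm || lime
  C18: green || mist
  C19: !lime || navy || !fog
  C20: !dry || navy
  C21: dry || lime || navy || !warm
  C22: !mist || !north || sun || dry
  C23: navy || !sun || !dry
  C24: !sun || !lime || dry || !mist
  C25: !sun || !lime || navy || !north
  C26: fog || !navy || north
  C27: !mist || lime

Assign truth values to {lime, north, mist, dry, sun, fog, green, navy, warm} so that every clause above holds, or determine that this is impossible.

Branch on green: set green = true.
From the singleton clause (sun), sun = true.
From the singleton clause (!mist), mist = false.
Branch on dry: set dry = false.
From the singleton clause (!fog), fog = false.
Branch on navy: set navy = false.
From the singleton clause (!warm), warm = false.
Branch on north: set north = false.
No clause remains; lime is free.

lime: false,  north: false,  mist: false,  dry: false,  sun: true,  fog: false,  green: true,  navy: false,  warm: false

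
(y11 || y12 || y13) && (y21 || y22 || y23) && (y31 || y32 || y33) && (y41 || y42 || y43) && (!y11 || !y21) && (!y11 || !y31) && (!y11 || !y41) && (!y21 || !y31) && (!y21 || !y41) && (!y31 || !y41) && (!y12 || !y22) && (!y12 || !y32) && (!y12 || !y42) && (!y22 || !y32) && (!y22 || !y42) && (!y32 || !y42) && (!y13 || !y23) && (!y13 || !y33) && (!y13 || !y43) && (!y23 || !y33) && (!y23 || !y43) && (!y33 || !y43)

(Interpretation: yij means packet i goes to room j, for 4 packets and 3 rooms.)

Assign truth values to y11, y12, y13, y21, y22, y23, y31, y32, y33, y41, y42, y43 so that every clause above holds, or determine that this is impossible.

UNSATISFIABLE

Branch on y11: set y11 = false.
Branch on y12: set y12 = true.
From the singleton clause (!y22), y22 = false.
From the singleton clause (!y32), y32 = false.
From the singleton clause (!y42), y42 = false.
Branch on y21: set y21 = true.
From the singleton clause (!y31), y31 = false.
From the singleton clause (y33), y33 = true.
From the singleton clause (!y41), y41 = false.
From the singleton clause (y43), y43 = true.
Now (!y43) is unsatisfied and unit — conflict.
Undo y21 and try y21 = false.
From the singleton clause (y23), y23 = true.
From the singleton clause (!y13), y13 = false.
From the singleton clause (!y33), y33 = false.
From the singleton clause (y31), y31 = true.
From the singleton clause (!y41), y41 = false.
From the singleton clause (y43), y43 = true.
Now (!y43) is unsatisfied and unit — conflict.
Either choice for y21 ends in contradiction.
Undo y12 and try y12 = false.
From the singleton clause (y13), y13 = true.
From the singleton clause (!y23), y23 = false.
From the singleton clause (!y33), y33 = false.
From the singleton clause (!y43), y43 = false.
Branch on y21: set y21 = true.
From the singleton clause (!y31), y31 = false.
From the singleton clause (y32), y32 = true.
From the singleton clause (!y41), y41 = false.
From the singleton clause (y42), y42 = true.
Now (!y42) is unsatisfied and unit — conflict.
Undo y21 and try y21 = false.
From the singleton clause (y22), y22 = true.
From the singleton clause (!y32), y32 = false.
From the singleton clause (y31), y31 = true.
From the singleton clause (!y41), y41 = false.
From the singleton clause (y42), y42 = true.
Now (!y42) is unsatisfied and unit — conflict.
Either choice for y21 ends in contradiction.
Either choice for y12 ends in contradiction.
Undo y11 and try y11 = true.
From the singleton clause (!y21), y21 = false.
From the singleton clause (!y31), y31 = false.
From the singleton clause (!y41), y41 = false.
Branch on y22: set y22 = true.
From the singleton clause (!y12), y12 = false.
From the singleton clause (!y32), y32 = false.
From the singleton clause (y33), y33 = true.
From the singleton clause (!y42), y42 = false.
From the singleton clause (y43), y43 = true.
Now (!y43) is unsatisfied and unit — conflict.
Undo y22 and try y22 = false.
From the singleton clause (y23), y23 = true.
From the singleton clause (!y13), y13 = false.
From the singleton clause (!y33), y33 = false.
From the singleton clause (y32), y32 = true.
From the singleton clause (!y12), y12 = false.
From the singleton clause (!y42), y42 = false.
From the singleton clause (y43), y43 = true.
Now (!y43) is unsatisfied and unit — conflict.
Either choice for y22 ends in contradiction.
Either choice for y11 ends in contradiction.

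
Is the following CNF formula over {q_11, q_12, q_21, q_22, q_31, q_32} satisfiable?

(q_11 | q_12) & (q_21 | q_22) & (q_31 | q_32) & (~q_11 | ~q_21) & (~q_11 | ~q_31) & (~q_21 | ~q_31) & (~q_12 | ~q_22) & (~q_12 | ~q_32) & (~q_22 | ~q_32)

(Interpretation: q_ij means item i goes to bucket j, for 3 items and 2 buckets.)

Branch on q_11: set q_11 = 1.
Unit clause (~q_21) forces q_21 = 0.
Unit clause (q_22) forces q_22 = 1.
Unit clause (~q_31) forces q_31 = 0.
Unit clause (q_32) forces q_32 = 1.
That conflicts with the unit clause (~q_32).
Backtrack on q_11: now try q_11 = 0.
Unit clause (q_12) forces q_12 = 1.
Unit clause (~q_22) forces q_22 = 0.
Unit clause (q_21) forces q_21 = 1.
Unit clause (~q_31) forces q_31 = 0.
Unit clause (q_32) forces q_32 = 1.
That conflicts with the unit clause (~q_32).
Either choice for q_11 ends in contradiction.
No assignment satisfies every clause.

Unsatisfiable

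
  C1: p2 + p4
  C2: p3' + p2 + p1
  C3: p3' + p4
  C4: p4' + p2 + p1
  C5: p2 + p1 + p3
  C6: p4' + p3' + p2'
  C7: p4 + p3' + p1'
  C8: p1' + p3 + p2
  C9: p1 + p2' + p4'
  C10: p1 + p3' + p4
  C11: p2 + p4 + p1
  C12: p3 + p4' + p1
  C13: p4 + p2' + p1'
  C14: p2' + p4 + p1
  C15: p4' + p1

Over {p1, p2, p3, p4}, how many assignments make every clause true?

2

There are 2^4 = 16 truth assignments over (p1, p2, p3, p4).
Check each against the 15 clauses (columns in the order p1, p2, p3, p4):
  F F F F  ✗ fails (p2 + p4)
  F F F T  ✗ fails (p4' + p2 + p1)
  F F T F  ✗ fails (p2 + p4)
  F F T T  ✗ fails (p3' + p2 + p1)
  F T F F  ✗ fails (p2' + p4 + p1)
  F T F T  ✗ fails (p1 + p2' + p4')
  F T T F  ✗ fails (p3' + p4)
  F T T T  ✗ fails (p4' + p3' + p2')
  T F F F  ✗ fails (p2 + p4)
  T F F T  ✗ fails (p1' + p3 + p2)
  T F T F  ✗ fails (p2 + p4)
  T F T T  ✓ satisfies all
  T T F F  ✗ fails (p4 + p2' + p1')
  T T F T  ✓ satisfies all
  T T T F  ✗ fails (p3' + p4)
  T T T T  ✗ fails (p4' + p3' + p2')
2 of the 16 rows are models.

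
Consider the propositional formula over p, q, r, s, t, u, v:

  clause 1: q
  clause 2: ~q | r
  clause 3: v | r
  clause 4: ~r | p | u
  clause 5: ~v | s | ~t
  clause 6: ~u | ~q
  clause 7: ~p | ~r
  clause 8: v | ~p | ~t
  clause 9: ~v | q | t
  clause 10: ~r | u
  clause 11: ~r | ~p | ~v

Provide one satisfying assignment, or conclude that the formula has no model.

(q) alone gives q = 1.
(r) alone gives r = 1.
(~u) alone gives u = 0.
Now (u) is unsatisfied and unit — conflict.

UNSATISFIABLE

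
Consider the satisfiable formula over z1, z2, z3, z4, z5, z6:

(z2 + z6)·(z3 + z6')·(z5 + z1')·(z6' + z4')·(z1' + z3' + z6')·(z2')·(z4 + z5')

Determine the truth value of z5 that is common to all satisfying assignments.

False

Suppose z5 = 1.
From the singleton clause (z2'), z2 = 0.
From the singleton clause (z6), z6 = 1.
From the singleton clause (z3), z3 = 1.
From the singleton clause (z4'), z4 = 0.
Now (z4) is unsatisfied and unit — conflict.
So every satisfying assignment has z5 = False.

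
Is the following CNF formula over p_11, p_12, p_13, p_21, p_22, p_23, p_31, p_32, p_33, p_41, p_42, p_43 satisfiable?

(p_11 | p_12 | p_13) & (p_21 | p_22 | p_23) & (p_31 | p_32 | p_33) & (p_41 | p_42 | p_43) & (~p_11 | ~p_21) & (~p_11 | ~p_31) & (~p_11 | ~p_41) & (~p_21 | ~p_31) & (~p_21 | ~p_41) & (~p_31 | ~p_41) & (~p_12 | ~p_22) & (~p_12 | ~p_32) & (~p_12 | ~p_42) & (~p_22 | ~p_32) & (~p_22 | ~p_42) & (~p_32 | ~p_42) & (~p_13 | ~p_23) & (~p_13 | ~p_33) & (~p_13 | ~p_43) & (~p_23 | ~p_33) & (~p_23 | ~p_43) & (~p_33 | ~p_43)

No, unsatisfiable

Case p_11 = 0:
Case p_12 = 1:
Unit clause (~p_22) forces p_22 = 0.
Unit clause (~p_32) forces p_32 = 0.
Unit clause (~p_42) forces p_42 = 0.
Case p_21 = 1:
Unit clause (~p_31) forces p_31 = 0.
Unit clause (p_33) forces p_33 = 1.
Unit clause (~p_41) forces p_41 = 0.
Unit clause (p_43) forces p_43 = 1.
But (~p_43) is also a unit clause — contradiction.
Undo p_21 and try p_21 = 0.
Unit clause (p_23) forces p_23 = 1.
Unit clause (~p_13) forces p_13 = 0.
Unit clause (~p_33) forces p_33 = 0.
Unit clause (p_31) forces p_31 = 1.
Unit clause (~p_41) forces p_41 = 0.
Unit clause (p_43) forces p_43 = 1.
But (~p_43) is also a unit clause — contradiction.
Neither p_21 = 1 nor p_21 = 0 works.
Undo p_12 and try p_12 = 0.
Unit clause (p_13) forces p_13 = 1.
Unit clause (~p_23) forces p_23 = 0.
Unit clause (~p_33) forces p_33 = 0.
Unit clause (~p_43) forces p_43 = 0.
Case p_21 = 1:
Unit clause (~p_31) forces p_31 = 0.
Unit clause (p_32) forces p_32 = 1.
Unit clause (~p_41) forces p_41 = 0.
Unit clause (p_42) forces p_42 = 1.
But (~p_42) is also a unit clause — contradiction.
Undo p_21 and try p_21 = 0.
Unit clause (p_22) forces p_22 = 1.
Unit clause (~p_32) forces p_32 = 0.
Unit clause (p_31) forces p_31 = 1.
Unit clause (~p_41) forces p_41 = 0.
Unit clause (p_42) forces p_42 = 1.
But (~p_42) is also a unit clause — contradiction.
Neither p_21 = 1 nor p_21 = 0 works.
Neither p_12 = 1 nor p_12 = 0 works.
Undo p_11 and try p_11 = 1.
Unit clause (~p_21) forces p_21 = 0.
Unit clause (~p_31) forces p_31 = 0.
Unit clause (~p_41) forces p_41 = 0.
Case p_22 = 1:
Unit clause (~p_12) forces p_12 = 0.
Unit clause (~p_32) forces p_32 = 0.
Unit clause (p_33) forces p_33 = 1.
Unit clause (~p_42) forces p_42 = 0.
Unit clause (p_43) forces p_43 = 1.
But (~p_43) is also a unit clause — contradiction.
Undo p_22 and try p_22 = 0.
Unit clause (p_23) forces p_23 = 1.
Unit clause (~p_13) forces p_13 = 0.
Unit clause (~p_33) forces p_33 = 0.
Unit clause (p_32) forces p_32 = 1.
Unit clause (~p_12) forces p_12 = 0.
Unit clause (~p_42) forces p_42 = 0.
Unit clause (p_43) forces p_43 = 1.
But (~p_43) is also a unit clause — contradiction.
Neither p_22 = 1 nor p_22 = 0 works.
Neither p_11 = 1 nor p_11 = 0 works.
No assignment satisfies every clause.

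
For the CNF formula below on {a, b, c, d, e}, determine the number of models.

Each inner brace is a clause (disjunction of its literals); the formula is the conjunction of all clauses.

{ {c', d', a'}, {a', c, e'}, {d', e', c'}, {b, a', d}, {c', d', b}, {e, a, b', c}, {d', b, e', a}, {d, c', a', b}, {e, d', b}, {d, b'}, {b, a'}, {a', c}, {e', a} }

There are 2^5 = 32 truth assignments over (a, b, c, d, e).
Split on a. With a = 1, the clauses containing a are satisfied and a' drops from the rest; 0 of the 2^4 = 16 assignments to the other variables satisfy what remains.
With a = 0, by the same count on the reduced clause set, 3 assignments work.
(One model: a=F, b=F, c=F, d=F, e=F.)
Total: 0 + 3 = 3.

3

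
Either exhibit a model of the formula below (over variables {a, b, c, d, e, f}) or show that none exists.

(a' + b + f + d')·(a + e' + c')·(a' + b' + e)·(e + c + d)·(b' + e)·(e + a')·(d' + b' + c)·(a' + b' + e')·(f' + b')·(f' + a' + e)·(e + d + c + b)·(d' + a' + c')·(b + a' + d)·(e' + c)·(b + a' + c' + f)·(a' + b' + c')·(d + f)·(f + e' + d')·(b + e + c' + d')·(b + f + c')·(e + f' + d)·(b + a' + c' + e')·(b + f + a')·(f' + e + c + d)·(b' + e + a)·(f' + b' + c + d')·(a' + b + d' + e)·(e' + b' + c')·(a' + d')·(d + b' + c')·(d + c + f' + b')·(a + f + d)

Try b = 0.
Try e = 0.
Unit clause (a') forces a = 0.
Try c = 0.
Unit clause (d) forces d = 1.
No clause remains; f is free.

a=0,  b=0,  c=0,  d=1,  e=0,  f=0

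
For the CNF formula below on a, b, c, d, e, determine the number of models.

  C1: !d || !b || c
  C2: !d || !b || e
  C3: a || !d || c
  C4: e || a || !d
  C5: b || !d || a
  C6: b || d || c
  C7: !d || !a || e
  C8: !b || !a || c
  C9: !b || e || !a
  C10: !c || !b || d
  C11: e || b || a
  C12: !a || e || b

8

There are 2^5 = 32 truth assignments over (a, b, c, d, e).
Split on a. With a = true, the clauses containing a are satisfied and !a drops from the rest; 4 of the 2^4 = 16 assignments to the other variables satisfy what remains.
With a = false, by the same count on the reduced clause set, 4 assignments work.
(One model: a=F, b=F, c=T, d=F, e=T.)
Total: 4 + 4 = 8.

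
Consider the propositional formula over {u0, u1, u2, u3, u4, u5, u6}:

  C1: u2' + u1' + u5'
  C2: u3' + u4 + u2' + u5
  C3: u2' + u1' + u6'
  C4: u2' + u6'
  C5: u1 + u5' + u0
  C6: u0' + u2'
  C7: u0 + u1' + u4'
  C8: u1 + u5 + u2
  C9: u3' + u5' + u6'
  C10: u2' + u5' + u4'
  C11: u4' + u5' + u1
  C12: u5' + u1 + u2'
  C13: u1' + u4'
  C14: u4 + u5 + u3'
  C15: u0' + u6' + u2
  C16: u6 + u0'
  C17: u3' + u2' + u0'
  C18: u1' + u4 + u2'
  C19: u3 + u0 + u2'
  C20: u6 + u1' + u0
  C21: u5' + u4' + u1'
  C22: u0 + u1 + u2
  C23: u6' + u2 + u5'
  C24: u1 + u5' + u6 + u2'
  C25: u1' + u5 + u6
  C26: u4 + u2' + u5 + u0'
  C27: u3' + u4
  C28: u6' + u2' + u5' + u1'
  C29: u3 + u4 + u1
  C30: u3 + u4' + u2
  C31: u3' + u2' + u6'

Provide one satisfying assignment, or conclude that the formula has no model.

Case u2 = 1:
Unit clause (u6') forces u6 = 0.
Unit clause (u0') forces u0 = 0.
Unit clause (u3) forces u3 = 1.
Unit clause (u1') forces u1 = 0.
Unit clause (u5') forces u5 = 0.
Unit clause (u4) forces u4 = 1.
This assignment satisfies each clause.

u0: 0, u1: 0, u2: 1, u3: 1, u4: 1, u5: 0, u6: 0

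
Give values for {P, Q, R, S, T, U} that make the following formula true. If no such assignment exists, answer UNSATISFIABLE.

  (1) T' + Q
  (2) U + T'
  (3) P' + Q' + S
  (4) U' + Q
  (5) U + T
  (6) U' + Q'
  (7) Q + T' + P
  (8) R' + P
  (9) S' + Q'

UNSATISFIABLE

Suppose T = 0.
From the singleton clause (U), U = 1.
From the singleton clause (Q), Q = 1.
But (Q') is also a unit clause — contradiction.
So T must be the other value — set T = 1.
From the singleton clause (Q), Q = 1.
From the singleton clause (U), U = 1.
But (U') is also a unit clause — contradiction.
Either choice for T ends in contradiction.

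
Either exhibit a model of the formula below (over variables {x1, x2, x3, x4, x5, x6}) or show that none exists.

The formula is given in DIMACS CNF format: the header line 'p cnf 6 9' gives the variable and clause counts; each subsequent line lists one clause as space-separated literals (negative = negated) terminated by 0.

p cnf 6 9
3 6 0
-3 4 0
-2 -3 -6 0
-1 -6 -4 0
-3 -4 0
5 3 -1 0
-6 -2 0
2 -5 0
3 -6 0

Try x3 = True.
Unit clause (x4) forces x4 = True.
Now (¬x4) is unsatisfied and unit — conflict.
So x3 must be the other value — set x3 = False.
Unit clause (x6) forces x6 = True.
Now (¬x6) is unsatisfied and unit — conflict.
Neither x3 = True nor x3 = False works.

UNSATISFIABLE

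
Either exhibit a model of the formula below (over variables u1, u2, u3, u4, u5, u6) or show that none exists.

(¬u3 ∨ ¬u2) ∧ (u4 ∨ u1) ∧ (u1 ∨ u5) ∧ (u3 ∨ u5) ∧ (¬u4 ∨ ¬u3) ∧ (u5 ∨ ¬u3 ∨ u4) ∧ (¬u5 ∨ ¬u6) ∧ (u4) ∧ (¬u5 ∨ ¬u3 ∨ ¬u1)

u1 ↦ True,  u2 ↦ False,  u3 ↦ False,  u4 ↦ True,  u5 ↦ True,  u6 ↦ False

The clause (u4) is unit, so u4 = True.
The clause (¬u3) is unit, so u3 = False.
The clause (u5) is unit, so u5 = True.
The clause (¬u6) is unit, so u6 = False.
Every clause is now satisfied; u1, u2 are unconstrained.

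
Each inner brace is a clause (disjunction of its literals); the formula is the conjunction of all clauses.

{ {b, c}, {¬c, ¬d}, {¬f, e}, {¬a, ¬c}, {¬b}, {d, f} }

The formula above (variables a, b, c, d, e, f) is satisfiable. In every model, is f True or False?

True

Suppose f = False.
From the singleton clause (¬b), b = False.
From the singleton clause (c), c = True.
From the singleton clause (¬d), d = False.
That conflicts with the unit clause (d).
So every satisfying assignment has f = True.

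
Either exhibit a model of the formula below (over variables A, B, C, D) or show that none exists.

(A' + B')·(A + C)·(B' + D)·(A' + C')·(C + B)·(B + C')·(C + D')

Suppose A = 0.
The clause (C) is unit, so C = 1.
The clause (B) is unit, so B = 1.
The clause (D) is unit, so D = 1.
This assignment satisfies each clause.

A: 0, B: 1, C: 1, D: 1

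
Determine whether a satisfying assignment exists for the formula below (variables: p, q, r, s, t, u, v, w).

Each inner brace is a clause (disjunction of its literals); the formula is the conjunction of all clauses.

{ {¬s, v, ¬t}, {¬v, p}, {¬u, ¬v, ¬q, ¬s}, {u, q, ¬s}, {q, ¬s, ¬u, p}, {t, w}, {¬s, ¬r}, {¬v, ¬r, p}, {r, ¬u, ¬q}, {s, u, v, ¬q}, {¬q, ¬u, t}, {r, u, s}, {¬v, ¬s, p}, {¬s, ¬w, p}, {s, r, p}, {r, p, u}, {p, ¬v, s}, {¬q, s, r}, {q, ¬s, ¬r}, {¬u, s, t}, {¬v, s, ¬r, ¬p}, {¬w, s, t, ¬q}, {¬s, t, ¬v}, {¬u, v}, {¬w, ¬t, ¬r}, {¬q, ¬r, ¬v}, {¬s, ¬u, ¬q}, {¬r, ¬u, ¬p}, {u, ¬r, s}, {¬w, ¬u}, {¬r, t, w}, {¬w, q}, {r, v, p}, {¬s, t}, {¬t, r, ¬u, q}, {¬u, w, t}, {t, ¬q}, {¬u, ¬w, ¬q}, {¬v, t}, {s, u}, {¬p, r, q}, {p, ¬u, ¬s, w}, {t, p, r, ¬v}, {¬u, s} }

Yes, satisfiable

Branch on v: set v = True.
Unit clause (p) forces p = True.
Unit clause (t) forces t = True.
Branch on s: set s = True.
Unit clause (¬r) forces r = False.
Unit clause (q) forces q = True.
Unit clause (¬u) forces u = False.
All clauses hold; w can take either value.
A satisfying assignment: p=True, q=True, r=False, s=True, t=True, u=False, v=True, w=True.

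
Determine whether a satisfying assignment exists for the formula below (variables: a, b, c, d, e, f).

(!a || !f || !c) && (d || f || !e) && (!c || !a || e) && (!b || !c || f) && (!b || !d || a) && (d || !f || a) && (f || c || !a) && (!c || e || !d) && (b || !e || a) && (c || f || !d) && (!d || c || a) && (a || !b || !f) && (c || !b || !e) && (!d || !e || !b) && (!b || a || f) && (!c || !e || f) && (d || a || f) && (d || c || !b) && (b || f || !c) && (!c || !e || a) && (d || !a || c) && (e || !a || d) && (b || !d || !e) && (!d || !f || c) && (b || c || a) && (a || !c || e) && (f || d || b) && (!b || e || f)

Try a = false.
Try b = false.
(!e) alone gives e = false.
(c) alone gives c = true.
That conflicts with the unit clause (!c).
Undo b and try b = true.
(!d) alone gives d = false.
(!f) alone gives f = false.
That conflicts with the unit clause (f).
Both values of b lead to a conflict.
Undo a and try a = true.
Try f = false.
(c) alone gives c = true.
(e) alone gives e = true.
That conflicts with the unit clause (!e).
Undo f and try f = true.
(!c) alone gives c = false.
(d) alone gives d = true.
That conflicts with the unit clause (!d).
Both values of f lead to a conflict.
Both values of a lead to a conflict.
No assignment satisfies every clause.

No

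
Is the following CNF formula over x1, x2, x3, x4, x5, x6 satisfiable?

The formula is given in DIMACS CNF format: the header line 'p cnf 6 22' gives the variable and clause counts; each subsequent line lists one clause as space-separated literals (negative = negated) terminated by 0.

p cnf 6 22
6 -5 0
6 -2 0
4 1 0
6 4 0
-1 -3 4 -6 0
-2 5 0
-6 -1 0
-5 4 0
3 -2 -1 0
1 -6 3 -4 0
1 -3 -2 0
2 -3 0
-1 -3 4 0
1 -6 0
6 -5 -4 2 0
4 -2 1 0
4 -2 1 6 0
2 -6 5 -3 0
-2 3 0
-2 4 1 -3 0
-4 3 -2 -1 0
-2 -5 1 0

Satisfiable

Case x6 = False:
(¬x5) alone gives x5 = False.
(¬x2) alone gives x2 = False.
(x4) alone gives x4 = True.
(¬x3) alone gives x3 = False.
All clauses hold; x1 can take either value.
A satisfying assignment: x1=True, x2=False, x3=False, x4=True, x5=False, x6=False.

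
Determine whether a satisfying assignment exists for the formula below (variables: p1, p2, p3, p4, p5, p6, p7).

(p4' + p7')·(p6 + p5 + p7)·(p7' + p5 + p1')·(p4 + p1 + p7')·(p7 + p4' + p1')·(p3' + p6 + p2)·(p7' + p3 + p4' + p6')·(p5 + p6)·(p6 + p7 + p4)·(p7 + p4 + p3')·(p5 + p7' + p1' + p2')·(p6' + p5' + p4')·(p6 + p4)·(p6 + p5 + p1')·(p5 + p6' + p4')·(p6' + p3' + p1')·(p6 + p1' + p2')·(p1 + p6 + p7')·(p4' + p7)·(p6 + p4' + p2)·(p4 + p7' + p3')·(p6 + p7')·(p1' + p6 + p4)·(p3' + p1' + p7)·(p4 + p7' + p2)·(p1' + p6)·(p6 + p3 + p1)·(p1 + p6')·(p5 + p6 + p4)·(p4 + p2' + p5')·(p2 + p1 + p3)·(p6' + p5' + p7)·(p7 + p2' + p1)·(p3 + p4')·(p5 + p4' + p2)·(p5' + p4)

Suppose p4 = 0.
(p6) alone gives p6 = 1.
(p1) alone gives p1 = 1.
(p3') alone gives p3 = 0.
(p5') alone gives p5 = 0.
(p7') alone gives p7 = 0.
All clauses hold; p2 can take either value.
A satisfying assignment: p1=1,  p2=1,  p3=0,  p4=0,  p5=0,  p6=1,  p7=0.

Yes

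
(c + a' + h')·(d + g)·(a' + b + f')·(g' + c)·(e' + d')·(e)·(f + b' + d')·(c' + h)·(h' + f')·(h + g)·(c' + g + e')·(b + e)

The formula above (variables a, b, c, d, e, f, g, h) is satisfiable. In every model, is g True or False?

True

Suppose g = 0.
Unit clause (d) forces d = 1.
Unit clause (e') forces e = 0.
But (e) is also a unit clause — contradiction.
So every satisfying assignment has g = True.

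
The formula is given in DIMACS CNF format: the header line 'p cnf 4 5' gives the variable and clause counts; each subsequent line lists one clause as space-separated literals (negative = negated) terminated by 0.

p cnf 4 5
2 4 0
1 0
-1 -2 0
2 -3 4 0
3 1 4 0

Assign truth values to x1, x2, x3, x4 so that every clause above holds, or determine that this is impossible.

x1 ↦ True, x2 ↦ False, x3 ↦ False, x4 ↦ True

From the singleton clause (x1), x1 = True.
From the singleton clause (¬x2), x2 = False.
From the singleton clause (x4), x4 = True.
No clause remains; x3 is free.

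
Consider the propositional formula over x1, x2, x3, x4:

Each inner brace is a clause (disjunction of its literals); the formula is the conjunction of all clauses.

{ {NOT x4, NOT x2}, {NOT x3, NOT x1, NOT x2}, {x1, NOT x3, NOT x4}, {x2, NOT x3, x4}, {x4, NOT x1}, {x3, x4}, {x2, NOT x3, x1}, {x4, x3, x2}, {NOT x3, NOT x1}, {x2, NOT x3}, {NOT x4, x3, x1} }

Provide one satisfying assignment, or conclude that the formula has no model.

Branch on x4: set x4 = false.
(NOT x1) alone gives x1 = false.
(x3) alone gives x3 = true.
(x2) alone gives x2 = true.
Every clause now holds.

x1=false, x2=true, x3=true, x4=false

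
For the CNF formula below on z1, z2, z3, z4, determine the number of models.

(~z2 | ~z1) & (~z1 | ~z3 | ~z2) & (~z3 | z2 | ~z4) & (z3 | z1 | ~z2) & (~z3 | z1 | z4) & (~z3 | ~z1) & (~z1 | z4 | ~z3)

There are 2^4 = 16 truth assignments over (z1, z2, z3, z4).
Check each against the 7 clauses (columns in the order z1, z2, z3, z4):
  F F F F  ✓ satisfies all
  F F F T  ✓ satisfies all
  F F T F  ✗ fails (~z3 | z1 | z4)
  F F T T  ✗ fails (~z3 | z2 | ~z4)
  F T F F  ✗ fails (z3 | z1 | ~z2)
  F T F T  ✗ fails (z3 | z1 | ~z2)
  F T T F  ✗ fails (~z3 | z1 | z4)
  F T T T  ✓ satisfies all
  T F F F  ✓ satisfies all
  T F F T  ✓ satisfies all
  T F T F  ✗ fails (~z3 | ~z1)
  T F T T  ✗ fails (~z3 | z2 | ~z4)
  T T F F  ✗ fails (~z2 | ~z1)
  T T F T  ✗ fails (~z2 | ~z1)
  T T T F  ✗ fails (~z2 | ~z1)
  T T T T  ✗ fails (~z2 | ~z1)
5 of the 16 rows are models.

5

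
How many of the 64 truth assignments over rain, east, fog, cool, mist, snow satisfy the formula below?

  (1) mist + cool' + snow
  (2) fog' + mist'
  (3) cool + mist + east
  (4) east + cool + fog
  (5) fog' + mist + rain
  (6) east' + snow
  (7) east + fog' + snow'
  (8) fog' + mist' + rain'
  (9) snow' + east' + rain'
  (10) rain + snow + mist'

There are 2^6 = 64 truth assignments over (rain, east, fog, cool, mist, snow).
Split on snow. With snow = 1, the clauses containing snow are satisfied and snow' drops from the rest; 8 of the 2^5 = 32 assignments to the other variables satisfy what remains.
With snow = 0, by the same count on the reduced clause set, 1 assignment works.
(One model: rain=F, east=F, fog=F, cool=T, mist=F, snow=T.)
Total: 8 + 1 = 9.

9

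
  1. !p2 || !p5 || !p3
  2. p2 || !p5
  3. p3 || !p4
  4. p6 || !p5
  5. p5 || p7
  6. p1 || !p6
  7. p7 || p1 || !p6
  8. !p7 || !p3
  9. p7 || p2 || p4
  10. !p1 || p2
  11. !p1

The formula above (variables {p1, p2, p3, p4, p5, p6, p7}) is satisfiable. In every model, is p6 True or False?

False

Suppose p6 = true.
The clause (p1) is unit, so p1 = true.
But (!p1) is also a unit clause — contradiction.
So every satisfying assignment has p6 = False.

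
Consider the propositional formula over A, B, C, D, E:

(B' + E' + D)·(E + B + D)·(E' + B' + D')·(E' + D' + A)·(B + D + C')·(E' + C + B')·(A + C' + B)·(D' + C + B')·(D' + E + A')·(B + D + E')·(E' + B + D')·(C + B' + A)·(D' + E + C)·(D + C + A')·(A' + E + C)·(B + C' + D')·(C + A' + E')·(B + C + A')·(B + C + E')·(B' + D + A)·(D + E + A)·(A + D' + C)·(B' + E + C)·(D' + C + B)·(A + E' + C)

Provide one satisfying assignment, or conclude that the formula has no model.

Branch on B: set B = 1.
Branch on E: set E = 0.
The clause (C) is unit, so C = 1.
Branch on D: set D = 1.
The clause (A') is unit, so A = 0.
Every clause now holds.

A: 0; B: 1; C: 1; D: 1; E: 0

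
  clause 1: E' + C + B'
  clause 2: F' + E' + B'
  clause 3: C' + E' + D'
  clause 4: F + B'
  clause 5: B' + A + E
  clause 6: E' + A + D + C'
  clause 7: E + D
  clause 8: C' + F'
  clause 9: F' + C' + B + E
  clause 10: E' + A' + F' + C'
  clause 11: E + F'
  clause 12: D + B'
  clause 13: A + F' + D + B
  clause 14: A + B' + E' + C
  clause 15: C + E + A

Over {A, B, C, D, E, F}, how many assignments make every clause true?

11

There are 2^6 = 64 truth assignments over (A, B, C, D, E, F).
Split on B. With B = 1, the clauses containing B are satisfied and B' drops from the rest; 0 of the 2^5 = 32 assignments to the other variables satisfy what remains.
With B = 0, by the same count on the reduced clause set, 11 assignments work.
(One model: A=F, B=F, C=F, D=F, E=T, F=F.)
Total: 0 + 11 = 11.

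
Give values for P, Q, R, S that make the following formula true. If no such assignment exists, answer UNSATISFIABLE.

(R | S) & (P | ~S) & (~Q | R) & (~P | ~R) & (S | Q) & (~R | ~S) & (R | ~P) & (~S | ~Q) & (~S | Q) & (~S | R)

P ↦ 0; Q ↦ 1; R ↦ 1; S ↦ 0

Case R = 1:
The clause (~P) is unit, so P = 0.
The clause (~S) is unit, so S = 0.
The clause (Q) is unit, so Q = 1.
This assignment satisfies each clause.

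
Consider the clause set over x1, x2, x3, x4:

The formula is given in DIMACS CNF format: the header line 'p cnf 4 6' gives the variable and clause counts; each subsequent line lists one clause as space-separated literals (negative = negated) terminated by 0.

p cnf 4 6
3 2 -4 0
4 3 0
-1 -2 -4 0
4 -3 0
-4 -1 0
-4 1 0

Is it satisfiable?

Suppose x4 = True.
The clause (¬x1) is unit, so x1 = False.
That conflicts with the unit clause (x1).
Undo x4 and try x4 = False.
The clause (x3) is unit, so x3 = True.
That conflicts with the unit clause (¬x3).
Either choice for x4 ends in contradiction.
No assignment satisfies every clause.

No, unsatisfiable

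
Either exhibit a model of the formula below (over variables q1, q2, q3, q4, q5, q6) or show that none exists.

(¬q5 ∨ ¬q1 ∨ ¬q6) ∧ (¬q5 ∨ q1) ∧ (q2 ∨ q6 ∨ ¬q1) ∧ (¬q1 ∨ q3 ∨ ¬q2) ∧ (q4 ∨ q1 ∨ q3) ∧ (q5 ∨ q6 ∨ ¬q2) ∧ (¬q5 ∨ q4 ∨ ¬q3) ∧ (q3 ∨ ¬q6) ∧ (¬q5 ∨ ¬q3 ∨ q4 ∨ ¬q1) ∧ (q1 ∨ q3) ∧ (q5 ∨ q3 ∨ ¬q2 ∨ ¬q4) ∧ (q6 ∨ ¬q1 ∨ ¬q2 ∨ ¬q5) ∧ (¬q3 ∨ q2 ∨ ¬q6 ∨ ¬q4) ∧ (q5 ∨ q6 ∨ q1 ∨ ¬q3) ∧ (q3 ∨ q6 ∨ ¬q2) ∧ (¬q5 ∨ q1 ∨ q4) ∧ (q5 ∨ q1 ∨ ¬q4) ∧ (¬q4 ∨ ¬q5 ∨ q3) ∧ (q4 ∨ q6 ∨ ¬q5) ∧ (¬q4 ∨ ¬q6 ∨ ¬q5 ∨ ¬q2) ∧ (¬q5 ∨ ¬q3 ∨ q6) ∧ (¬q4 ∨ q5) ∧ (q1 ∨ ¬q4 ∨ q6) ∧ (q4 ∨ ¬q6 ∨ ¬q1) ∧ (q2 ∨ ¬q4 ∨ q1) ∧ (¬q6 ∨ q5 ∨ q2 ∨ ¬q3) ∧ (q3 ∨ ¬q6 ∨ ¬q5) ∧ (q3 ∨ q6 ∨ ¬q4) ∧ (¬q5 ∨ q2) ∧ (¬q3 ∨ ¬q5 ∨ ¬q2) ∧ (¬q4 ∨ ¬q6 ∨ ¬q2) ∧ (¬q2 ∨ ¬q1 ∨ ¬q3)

q1 ↦ False; q2 ↦ True; q3 ↦ True; q4 ↦ False; q5 ↦ False; q6 ↦ True

Case q5 = False:
(¬q4) alone gives q4 = False.
Case q1 = False:
(q3) alone gives q3 = True.
(q6) alone gives q6 = True.
(q2) alone gives q2 = True.
This assignment satisfies each clause.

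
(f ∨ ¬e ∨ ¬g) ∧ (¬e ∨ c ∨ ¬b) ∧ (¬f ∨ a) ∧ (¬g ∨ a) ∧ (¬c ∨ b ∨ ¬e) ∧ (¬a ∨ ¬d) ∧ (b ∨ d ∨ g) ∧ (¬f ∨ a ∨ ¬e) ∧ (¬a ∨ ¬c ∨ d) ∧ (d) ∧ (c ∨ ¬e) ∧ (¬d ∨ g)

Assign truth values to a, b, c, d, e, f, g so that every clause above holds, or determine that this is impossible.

UNSATISFIABLE

From the singleton clause (d), d = True.
From the singleton clause (¬a), a = False.
From the singleton clause (¬f), f = False.
From the singleton clause (¬g), g = False.
But (g) is also a unit clause — contradiction.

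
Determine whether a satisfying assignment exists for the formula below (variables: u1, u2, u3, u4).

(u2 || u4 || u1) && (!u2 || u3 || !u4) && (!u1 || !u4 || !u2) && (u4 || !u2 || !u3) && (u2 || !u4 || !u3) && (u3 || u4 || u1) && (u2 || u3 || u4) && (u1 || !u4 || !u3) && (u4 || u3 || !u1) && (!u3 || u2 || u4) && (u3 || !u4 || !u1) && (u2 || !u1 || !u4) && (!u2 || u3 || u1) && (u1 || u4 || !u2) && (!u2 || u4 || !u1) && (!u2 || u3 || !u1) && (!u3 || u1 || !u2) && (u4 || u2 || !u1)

Yes, satisfiable

Try u2 = false.
Try u4 = true.
The clause (!u3) is unit, so u3 = false.
The clause (!u1) is unit, so u1 = false.
This assignment satisfies each clause.
A satisfying assignment: u1=false,  u2=false,  u3=false,  u4=true.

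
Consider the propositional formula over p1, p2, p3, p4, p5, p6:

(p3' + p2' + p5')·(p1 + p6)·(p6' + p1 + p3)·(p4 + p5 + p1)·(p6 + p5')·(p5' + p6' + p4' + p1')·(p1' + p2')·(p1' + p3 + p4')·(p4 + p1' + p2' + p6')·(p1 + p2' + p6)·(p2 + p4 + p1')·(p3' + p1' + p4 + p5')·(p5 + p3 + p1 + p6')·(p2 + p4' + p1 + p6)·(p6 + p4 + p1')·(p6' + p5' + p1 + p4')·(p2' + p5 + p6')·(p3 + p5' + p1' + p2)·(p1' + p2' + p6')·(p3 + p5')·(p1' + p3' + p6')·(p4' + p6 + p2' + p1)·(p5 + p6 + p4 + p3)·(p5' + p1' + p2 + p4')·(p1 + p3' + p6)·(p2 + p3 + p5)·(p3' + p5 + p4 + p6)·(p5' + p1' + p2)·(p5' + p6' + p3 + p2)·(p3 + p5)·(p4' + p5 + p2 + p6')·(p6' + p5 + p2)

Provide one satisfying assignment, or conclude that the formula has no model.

Case p1 = 0:
From the singleton clause (p6), p6 = 1.
From the singleton clause (p3), p3 = 1.
Case p2 = 0:
From the singleton clause (p5), p5 = 1.
From the singleton clause (p4'), p4 = 0.
This assignment satisfies each clause.

p1: 0,  p2: 0,  p3: 1,  p4: 0,  p5: 1,  p6: 1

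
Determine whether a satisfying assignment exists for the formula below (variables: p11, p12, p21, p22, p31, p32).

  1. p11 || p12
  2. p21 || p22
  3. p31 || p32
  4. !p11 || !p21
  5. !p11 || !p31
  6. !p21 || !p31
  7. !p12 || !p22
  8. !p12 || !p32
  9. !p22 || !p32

Try p11 = true.
The clause (!p21) is unit, so p21 = false.
The clause (p22) is unit, so p22 = true.
The clause (!p31) is unit, so p31 = false.
The clause (p32) is unit, so p32 = true.
But (!p32) is also a unit clause — contradiction.
Backtrack on p11: now try p11 = false.
The clause (p12) is unit, so p12 = true.
The clause (!p22) is unit, so p22 = false.
The clause (p21) is unit, so p21 = true.
The clause (!p31) is unit, so p31 = false.
The clause (p32) is unit, so p32 = true.
But (!p32) is also a unit clause — contradiction.
Either choice for p11 ends in contradiction.
No assignment satisfies every clause.

No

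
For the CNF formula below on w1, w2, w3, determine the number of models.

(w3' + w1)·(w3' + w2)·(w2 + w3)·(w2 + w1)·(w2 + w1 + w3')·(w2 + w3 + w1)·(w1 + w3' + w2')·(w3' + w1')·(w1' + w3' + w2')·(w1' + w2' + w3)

1

There are 2^3 = 8 truth assignments over (w1, w2, w3).
Check each against the 10 clauses (columns in the order w1, w2, w3):
  F F F  ✗ fails (w2 + w3)
  F F T  ✗ fails (w3' + w1)
  F T F  ✓ satisfies all
  F T T  ✗ fails (w3' + w1)
  T F F  ✗ fails (w2 + w3)
  T F T  ✗ fails (w3' + w2)
  T T F  ✗ fails (w1' + w2' + w3)
  T T T  ✗ fails (w3' + w1')
1 of the 8 rows is a model.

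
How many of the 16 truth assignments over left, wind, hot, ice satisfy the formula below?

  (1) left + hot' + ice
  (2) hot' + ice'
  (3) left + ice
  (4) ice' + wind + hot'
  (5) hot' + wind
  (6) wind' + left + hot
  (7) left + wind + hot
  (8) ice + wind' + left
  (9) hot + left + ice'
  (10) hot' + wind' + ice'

5

There are 2^4 = 16 truth assignments over (left, wind, hot, ice).
Check each against the 10 clauses (columns in the order left, wind, hot, ice):
  F F F F  ✗ fails (left + ice)
  F F F T  ✗ fails (left + wind + hot)
  F F T F  ✗ fails (left + hot' + ice)
  F F T T  ✗ fails (hot' + ice')
  F T F F  ✗ fails (left + ice)
  F T F T  ✗ fails (wind' + left + hot)
  F T T F  ✗ fails (left + hot' + ice)
  F T T T  ✗ fails (hot' + ice')
  T F F F  ✓ satisfies all
  T F F T  ✓ satisfies all
  T F T F  ✗ fails (hot' + wind)
  T F T T  ✗ fails (hot' + ice')
  T T F F  ✓ satisfies all
  T T F T  ✓ satisfies all
  T T T F  ✓ satisfies all
  T T T T  ✗ fails (hot' + ice')
5 of the 16 rows are models.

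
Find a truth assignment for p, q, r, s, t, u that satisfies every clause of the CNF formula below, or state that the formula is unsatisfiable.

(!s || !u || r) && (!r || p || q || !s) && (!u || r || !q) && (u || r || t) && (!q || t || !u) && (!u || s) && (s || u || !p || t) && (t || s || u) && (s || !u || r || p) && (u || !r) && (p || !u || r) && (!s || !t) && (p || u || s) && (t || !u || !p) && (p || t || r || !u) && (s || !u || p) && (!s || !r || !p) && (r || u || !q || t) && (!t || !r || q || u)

p=true; q=false; r=false; s=false; t=true; u=false

Try u = false.
From the singleton clause (!r), r = false.
From the singleton clause (t), t = true.
From the singleton clause (!s), s = false.
From the singleton clause (p), p = true.
All clauses hold; q can take either value.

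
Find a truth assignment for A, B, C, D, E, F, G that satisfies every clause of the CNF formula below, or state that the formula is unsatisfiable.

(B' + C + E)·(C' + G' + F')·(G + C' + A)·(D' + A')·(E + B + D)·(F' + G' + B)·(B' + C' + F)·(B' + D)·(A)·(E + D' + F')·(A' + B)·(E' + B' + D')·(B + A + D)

From the singleton clause (A), A = 1.
From the singleton clause (D'), D = 0.
From the singleton clause (B'), B = 0.
Now (B) is unsatisfied and unit — conflict.

UNSATISFIABLE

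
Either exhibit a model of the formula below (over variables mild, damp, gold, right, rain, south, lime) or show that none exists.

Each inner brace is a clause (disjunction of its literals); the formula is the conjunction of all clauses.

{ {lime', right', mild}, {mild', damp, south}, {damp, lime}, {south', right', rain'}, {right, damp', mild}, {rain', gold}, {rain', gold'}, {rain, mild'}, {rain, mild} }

Branch on damp: set damp = 1.
Branch on right: set right = 1.
Branch on lime: set lime = 0.
Branch on south: set south = 0.
Branch on rain: set rain = 0.
Unit clause (mild') forces mild = 0.
Now (mild) is unsatisfied and unit — conflict.
That branch fails; take rain = 1 instead.
Unit clause (gold) forces gold = 1.
Now (gold') is unsatisfied and unit — conflict.
Both values of rain lead to a conflict.
That branch fails; take south = 1 instead.
Unit clause (rain') forces rain = 0.
Unit clause (mild') forces mild = 0.
Now (mild) is unsatisfied and unit — conflict.
Both values of south lead to a conflict.
That branch fails; take lime = 1 instead.
Unit clause (mild) forces mild = 1.
Unit clause (rain) forces rain = 1.
Unit clause (south') forces south = 0.
Unit clause (gold) forces gold = 1.
Now (gold') is unsatisfied and unit — conflict.
Both values of lime lead to a conflict.
That branch fails; take right = 0 instead.
Unit clause (mild) forces mild = 1.
Unit clause (rain) forces rain = 1.
Unit clause (gold) forces gold = 1.
Now (gold') is unsatisfied and unit — conflict.
Both values of right lead to a conflict.
That branch fails; take damp = 0 instead.
Unit clause (lime) forces lime = 1.
Branch on right: set right = 0.
Branch on mild: set mild = 0.
Unit clause (rain) forces rain = 1.
Unit clause (gold) forces gold = 1.
Now (gold') is unsatisfied and unit — conflict.
That branch fails; take mild = 1 instead.
Unit clause (south) forces south = 1.
Unit clause (rain) forces rain = 1.
Unit clause (gold) forces gold = 1.
Now (gold') is unsatisfied and unit — conflict.
Both values of mild lead to a conflict.
That branch fails; take right = 1 instead.
Unit clause (mild) forces mild = 1.
Unit clause (south) forces south = 1.
Unit clause (rain') forces rain = 0.
Now (rain) is unsatisfied and unit — conflict.
Both values of right lead to a conflict.
Both values of damp lead to a conflict.

UNSATISFIABLE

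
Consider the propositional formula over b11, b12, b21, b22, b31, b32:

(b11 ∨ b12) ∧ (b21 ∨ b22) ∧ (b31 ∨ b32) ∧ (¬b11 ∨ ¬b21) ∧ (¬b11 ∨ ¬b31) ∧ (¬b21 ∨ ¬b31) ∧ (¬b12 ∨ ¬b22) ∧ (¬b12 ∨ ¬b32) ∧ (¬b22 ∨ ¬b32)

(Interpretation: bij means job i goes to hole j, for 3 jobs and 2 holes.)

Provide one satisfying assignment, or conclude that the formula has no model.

UNSATISFIABLE

Case b11 = True:
From the singleton clause (¬b21), b21 = False.
From the singleton clause (b22), b22 = True.
From the singleton clause (¬b31), b31 = False.
From the singleton clause (b32), b32 = True.
But (¬b32) is also a unit clause — contradiction.
So b11 must be the other value — set b11 = False.
From the singleton clause (b12), b12 = True.
From the singleton clause (¬b22), b22 = False.
From the singleton clause (b21), b21 = True.
From the singleton clause (¬b31), b31 = False.
From the singleton clause (b32), b32 = True.
But (¬b32) is also a unit clause — contradiction.
Either choice for b11 ends in contradiction.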